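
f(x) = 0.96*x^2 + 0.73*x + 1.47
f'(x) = 1.92*x + 0.73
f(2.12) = 7.33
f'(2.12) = 4.80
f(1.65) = 5.29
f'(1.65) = 3.90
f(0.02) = 1.48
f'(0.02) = 0.77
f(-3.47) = 10.50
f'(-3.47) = -5.93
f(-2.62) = 6.15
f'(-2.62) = -4.30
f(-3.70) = 11.91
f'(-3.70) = -6.37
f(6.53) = 47.17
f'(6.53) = 13.27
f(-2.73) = 6.63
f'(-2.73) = -4.51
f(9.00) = 85.80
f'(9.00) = 18.01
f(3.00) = 12.30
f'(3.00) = 6.49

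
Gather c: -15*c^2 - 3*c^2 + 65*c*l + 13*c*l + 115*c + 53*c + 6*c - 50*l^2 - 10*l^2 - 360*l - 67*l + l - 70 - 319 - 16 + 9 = -18*c^2 + c*(78*l + 174) - 60*l^2 - 426*l - 396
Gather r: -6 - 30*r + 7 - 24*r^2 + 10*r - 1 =-24*r^2 - 20*r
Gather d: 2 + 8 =10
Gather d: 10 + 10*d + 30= 10*d + 40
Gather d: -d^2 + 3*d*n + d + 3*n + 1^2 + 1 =-d^2 + d*(3*n + 1) + 3*n + 2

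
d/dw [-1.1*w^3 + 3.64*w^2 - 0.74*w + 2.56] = -3.3*w^2 + 7.28*w - 0.74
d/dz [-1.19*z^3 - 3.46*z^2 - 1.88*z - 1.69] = -3.57*z^2 - 6.92*z - 1.88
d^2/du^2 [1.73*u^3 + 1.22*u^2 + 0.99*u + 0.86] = 10.38*u + 2.44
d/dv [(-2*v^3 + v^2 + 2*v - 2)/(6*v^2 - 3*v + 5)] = (-12*v^4 + 12*v^3 - 45*v^2 + 34*v + 4)/(36*v^4 - 36*v^3 + 69*v^2 - 30*v + 25)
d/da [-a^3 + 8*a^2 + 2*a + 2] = -3*a^2 + 16*a + 2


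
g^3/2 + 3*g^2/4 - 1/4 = (g/2 + 1/2)*(g - 1/2)*(g + 1)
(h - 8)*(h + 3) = h^2 - 5*h - 24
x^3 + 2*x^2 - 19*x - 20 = (x - 4)*(x + 1)*(x + 5)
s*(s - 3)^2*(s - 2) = s^4 - 8*s^3 + 21*s^2 - 18*s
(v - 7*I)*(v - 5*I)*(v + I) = v^3 - 11*I*v^2 - 23*v - 35*I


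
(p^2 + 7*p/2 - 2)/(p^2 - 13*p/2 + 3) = (p + 4)/(p - 6)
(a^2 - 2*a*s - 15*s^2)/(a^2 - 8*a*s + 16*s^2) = (a^2 - 2*a*s - 15*s^2)/(a^2 - 8*a*s + 16*s^2)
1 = 1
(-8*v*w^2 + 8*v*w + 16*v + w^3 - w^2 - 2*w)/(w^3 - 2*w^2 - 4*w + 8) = (-8*v*w - 8*v + w^2 + w)/(w^2 - 4)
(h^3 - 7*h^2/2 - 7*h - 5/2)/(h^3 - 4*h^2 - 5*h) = (h + 1/2)/h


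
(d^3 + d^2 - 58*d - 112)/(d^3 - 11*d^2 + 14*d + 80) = (d + 7)/(d - 5)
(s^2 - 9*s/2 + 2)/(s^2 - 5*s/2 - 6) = (2*s - 1)/(2*s + 3)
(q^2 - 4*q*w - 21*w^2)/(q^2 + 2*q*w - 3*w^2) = (q - 7*w)/(q - w)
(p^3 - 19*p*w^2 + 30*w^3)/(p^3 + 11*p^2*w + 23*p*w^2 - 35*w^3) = (p^2 - 5*p*w + 6*w^2)/(p^2 + 6*p*w - 7*w^2)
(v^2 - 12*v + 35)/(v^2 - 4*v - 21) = (v - 5)/(v + 3)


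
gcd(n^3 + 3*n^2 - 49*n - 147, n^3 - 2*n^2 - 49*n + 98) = n^2 - 49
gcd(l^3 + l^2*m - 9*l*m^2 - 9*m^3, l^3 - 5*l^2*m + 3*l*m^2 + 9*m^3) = l^2 - 2*l*m - 3*m^2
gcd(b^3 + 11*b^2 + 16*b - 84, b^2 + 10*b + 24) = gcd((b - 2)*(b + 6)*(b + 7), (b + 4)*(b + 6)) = b + 6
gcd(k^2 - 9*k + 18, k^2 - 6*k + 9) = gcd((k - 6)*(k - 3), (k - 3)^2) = k - 3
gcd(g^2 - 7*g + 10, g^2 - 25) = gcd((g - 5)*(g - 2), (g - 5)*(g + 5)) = g - 5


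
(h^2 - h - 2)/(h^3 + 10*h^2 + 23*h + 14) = (h - 2)/(h^2 + 9*h + 14)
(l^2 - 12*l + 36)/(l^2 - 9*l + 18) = (l - 6)/(l - 3)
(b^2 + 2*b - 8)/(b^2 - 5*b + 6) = (b + 4)/(b - 3)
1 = 1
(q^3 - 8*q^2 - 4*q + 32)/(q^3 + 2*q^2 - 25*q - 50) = (q^2 - 10*q + 16)/(q^2 - 25)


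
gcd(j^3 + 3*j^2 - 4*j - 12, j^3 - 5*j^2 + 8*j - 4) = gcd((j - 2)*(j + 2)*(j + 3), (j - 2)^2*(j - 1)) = j - 2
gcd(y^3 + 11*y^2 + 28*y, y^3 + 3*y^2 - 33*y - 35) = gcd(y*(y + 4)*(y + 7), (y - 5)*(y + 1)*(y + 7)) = y + 7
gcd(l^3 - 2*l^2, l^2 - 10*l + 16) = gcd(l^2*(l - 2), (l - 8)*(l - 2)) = l - 2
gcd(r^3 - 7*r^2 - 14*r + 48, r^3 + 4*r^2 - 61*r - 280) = r - 8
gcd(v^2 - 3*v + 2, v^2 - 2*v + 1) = v - 1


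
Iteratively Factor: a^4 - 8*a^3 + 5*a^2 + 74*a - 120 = (a - 2)*(a^3 - 6*a^2 - 7*a + 60) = (a - 2)*(a + 3)*(a^2 - 9*a + 20) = (a - 4)*(a - 2)*(a + 3)*(a - 5)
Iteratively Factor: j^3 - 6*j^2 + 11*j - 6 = (j - 1)*(j^2 - 5*j + 6) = (j - 3)*(j - 1)*(j - 2)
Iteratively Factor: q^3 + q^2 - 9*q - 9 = (q - 3)*(q^2 + 4*q + 3) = (q - 3)*(q + 1)*(q + 3)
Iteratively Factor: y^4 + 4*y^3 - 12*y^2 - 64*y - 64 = (y - 4)*(y^3 + 8*y^2 + 20*y + 16) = (y - 4)*(y + 2)*(y^2 + 6*y + 8) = (y - 4)*(y + 2)^2*(y + 4)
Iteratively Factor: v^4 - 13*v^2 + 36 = (v + 3)*(v^3 - 3*v^2 - 4*v + 12) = (v + 2)*(v + 3)*(v^2 - 5*v + 6) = (v - 2)*(v + 2)*(v + 3)*(v - 3)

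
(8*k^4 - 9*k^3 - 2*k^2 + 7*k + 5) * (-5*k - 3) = -40*k^5 + 21*k^4 + 37*k^3 - 29*k^2 - 46*k - 15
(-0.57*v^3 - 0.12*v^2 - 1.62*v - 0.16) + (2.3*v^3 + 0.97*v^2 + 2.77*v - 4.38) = 1.73*v^3 + 0.85*v^2 + 1.15*v - 4.54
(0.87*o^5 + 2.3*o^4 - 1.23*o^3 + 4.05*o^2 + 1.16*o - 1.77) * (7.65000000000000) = 6.6555*o^5 + 17.595*o^4 - 9.4095*o^3 + 30.9825*o^2 + 8.874*o - 13.5405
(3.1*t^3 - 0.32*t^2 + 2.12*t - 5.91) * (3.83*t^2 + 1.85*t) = 11.873*t^5 + 4.5094*t^4 + 7.5276*t^3 - 18.7133*t^2 - 10.9335*t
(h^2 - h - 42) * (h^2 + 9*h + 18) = h^4 + 8*h^3 - 33*h^2 - 396*h - 756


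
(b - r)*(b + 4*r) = b^2 + 3*b*r - 4*r^2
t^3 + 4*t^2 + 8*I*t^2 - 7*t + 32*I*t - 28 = (t + 4)*(t + I)*(t + 7*I)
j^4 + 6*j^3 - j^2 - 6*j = j*(j - 1)*(j + 1)*(j + 6)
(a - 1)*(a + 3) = a^2 + 2*a - 3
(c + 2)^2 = c^2 + 4*c + 4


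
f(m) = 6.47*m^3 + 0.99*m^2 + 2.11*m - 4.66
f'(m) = 19.41*m^2 + 1.98*m + 2.11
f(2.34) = 88.60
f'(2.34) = 113.02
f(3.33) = 252.26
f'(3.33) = 223.94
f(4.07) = 456.53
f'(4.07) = 331.69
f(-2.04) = -59.77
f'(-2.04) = 78.85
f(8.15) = 3580.79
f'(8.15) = 1307.51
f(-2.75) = -137.53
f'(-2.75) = 143.45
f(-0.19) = -5.07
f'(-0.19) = 2.43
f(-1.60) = -32.00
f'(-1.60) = 48.63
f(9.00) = 4811.15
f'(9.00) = 1592.14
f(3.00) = 185.27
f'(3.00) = 182.74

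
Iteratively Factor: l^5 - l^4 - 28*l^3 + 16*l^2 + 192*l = (l + 4)*(l^4 - 5*l^3 - 8*l^2 + 48*l) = (l - 4)*(l + 4)*(l^3 - l^2 - 12*l) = l*(l - 4)*(l + 4)*(l^2 - l - 12) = l*(l - 4)*(l + 3)*(l + 4)*(l - 4)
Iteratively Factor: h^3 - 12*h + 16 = (h - 2)*(h^2 + 2*h - 8) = (h - 2)*(h + 4)*(h - 2)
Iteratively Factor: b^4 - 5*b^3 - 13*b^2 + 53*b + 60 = (b + 1)*(b^3 - 6*b^2 - 7*b + 60) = (b - 5)*(b + 1)*(b^2 - b - 12) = (b - 5)*(b - 4)*(b + 1)*(b + 3)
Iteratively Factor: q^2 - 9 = (q + 3)*(q - 3)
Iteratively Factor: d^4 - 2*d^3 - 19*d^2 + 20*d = (d + 4)*(d^3 - 6*d^2 + 5*d) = d*(d + 4)*(d^2 - 6*d + 5) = d*(d - 1)*(d + 4)*(d - 5)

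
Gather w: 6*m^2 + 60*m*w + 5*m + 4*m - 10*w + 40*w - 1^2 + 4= 6*m^2 + 9*m + w*(60*m + 30) + 3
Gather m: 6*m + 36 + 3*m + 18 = 9*m + 54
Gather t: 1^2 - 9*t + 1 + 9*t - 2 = 0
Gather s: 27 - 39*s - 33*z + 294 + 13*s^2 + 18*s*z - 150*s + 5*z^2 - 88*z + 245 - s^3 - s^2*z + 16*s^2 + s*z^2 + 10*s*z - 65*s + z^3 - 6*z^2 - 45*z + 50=-s^3 + s^2*(29 - z) + s*(z^2 + 28*z - 254) + z^3 - z^2 - 166*z + 616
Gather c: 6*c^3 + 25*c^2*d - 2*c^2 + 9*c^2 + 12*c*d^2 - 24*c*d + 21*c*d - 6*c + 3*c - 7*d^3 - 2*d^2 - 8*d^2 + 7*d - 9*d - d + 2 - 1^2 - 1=6*c^3 + c^2*(25*d + 7) + c*(12*d^2 - 3*d - 3) - 7*d^3 - 10*d^2 - 3*d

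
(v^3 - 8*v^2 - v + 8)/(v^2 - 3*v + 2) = (v^2 - 7*v - 8)/(v - 2)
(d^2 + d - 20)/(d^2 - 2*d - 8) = (d + 5)/(d + 2)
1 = 1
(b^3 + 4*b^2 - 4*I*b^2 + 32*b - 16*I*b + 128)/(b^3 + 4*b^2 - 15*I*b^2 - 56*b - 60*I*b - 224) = (b + 4*I)/(b - 7*I)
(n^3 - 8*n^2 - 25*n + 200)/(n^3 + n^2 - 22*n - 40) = (n^2 - 3*n - 40)/(n^2 + 6*n + 8)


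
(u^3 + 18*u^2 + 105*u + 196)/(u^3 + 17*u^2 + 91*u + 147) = (u + 4)/(u + 3)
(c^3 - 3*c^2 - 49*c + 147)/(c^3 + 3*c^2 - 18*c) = (c^2 - 49)/(c*(c + 6))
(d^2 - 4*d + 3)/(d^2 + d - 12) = (d - 1)/(d + 4)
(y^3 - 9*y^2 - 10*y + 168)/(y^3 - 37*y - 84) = (y - 6)/(y + 3)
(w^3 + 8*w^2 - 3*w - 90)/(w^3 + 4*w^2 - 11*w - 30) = (w + 6)/(w + 2)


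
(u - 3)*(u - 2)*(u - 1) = u^3 - 6*u^2 + 11*u - 6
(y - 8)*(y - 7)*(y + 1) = y^3 - 14*y^2 + 41*y + 56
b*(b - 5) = b^2 - 5*b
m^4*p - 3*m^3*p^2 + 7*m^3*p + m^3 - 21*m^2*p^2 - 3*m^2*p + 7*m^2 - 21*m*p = m*(m + 7)*(m - 3*p)*(m*p + 1)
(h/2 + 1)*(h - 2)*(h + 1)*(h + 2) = h^4/2 + 3*h^3/2 - h^2 - 6*h - 4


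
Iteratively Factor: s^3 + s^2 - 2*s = (s - 1)*(s^2 + 2*s) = s*(s - 1)*(s + 2)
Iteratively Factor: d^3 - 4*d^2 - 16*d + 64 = (d - 4)*(d^2 - 16) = (d - 4)^2*(d + 4)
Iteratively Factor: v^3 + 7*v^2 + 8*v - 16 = (v + 4)*(v^2 + 3*v - 4) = (v + 4)^2*(v - 1)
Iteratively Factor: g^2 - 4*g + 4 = (g - 2)*(g - 2)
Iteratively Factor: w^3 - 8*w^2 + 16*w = (w)*(w^2 - 8*w + 16) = w*(w - 4)*(w - 4)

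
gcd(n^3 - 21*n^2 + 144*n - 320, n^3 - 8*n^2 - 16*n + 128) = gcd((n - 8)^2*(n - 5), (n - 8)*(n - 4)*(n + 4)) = n - 8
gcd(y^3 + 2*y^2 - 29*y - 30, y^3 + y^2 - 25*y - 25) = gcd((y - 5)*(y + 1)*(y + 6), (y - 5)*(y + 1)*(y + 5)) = y^2 - 4*y - 5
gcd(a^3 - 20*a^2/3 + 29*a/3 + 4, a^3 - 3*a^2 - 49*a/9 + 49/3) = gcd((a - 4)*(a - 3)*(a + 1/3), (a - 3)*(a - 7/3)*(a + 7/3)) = a - 3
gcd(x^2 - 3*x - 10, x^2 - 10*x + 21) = 1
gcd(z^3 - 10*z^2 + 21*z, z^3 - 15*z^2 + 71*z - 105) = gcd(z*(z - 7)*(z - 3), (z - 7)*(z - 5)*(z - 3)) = z^2 - 10*z + 21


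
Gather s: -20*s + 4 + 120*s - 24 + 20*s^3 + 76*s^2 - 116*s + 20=20*s^3 + 76*s^2 - 16*s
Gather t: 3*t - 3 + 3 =3*t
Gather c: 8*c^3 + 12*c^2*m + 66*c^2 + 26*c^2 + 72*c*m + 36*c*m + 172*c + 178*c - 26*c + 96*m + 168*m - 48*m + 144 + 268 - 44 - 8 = 8*c^3 + c^2*(12*m + 92) + c*(108*m + 324) + 216*m + 360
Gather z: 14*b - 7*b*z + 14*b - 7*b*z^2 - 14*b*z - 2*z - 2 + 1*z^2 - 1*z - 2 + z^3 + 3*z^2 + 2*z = 28*b + z^3 + z^2*(4 - 7*b) + z*(-21*b - 1) - 4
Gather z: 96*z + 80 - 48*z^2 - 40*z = -48*z^2 + 56*z + 80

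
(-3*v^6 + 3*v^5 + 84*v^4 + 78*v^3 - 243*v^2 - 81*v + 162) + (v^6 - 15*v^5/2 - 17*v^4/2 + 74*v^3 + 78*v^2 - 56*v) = -2*v^6 - 9*v^5/2 + 151*v^4/2 + 152*v^3 - 165*v^2 - 137*v + 162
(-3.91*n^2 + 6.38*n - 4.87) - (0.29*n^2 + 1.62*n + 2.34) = -4.2*n^2 + 4.76*n - 7.21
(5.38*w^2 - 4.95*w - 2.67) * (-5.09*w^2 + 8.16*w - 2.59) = -27.3842*w^4 + 69.0963*w^3 - 40.7359*w^2 - 8.9667*w + 6.9153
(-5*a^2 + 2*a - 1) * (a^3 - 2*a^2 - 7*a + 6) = -5*a^5 + 12*a^4 + 30*a^3 - 42*a^2 + 19*a - 6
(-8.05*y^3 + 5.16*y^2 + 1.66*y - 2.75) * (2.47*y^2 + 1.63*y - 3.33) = -19.8835*y^5 - 0.376300000000001*y^4 + 39.3175*y^3 - 21.2695*y^2 - 10.0103*y + 9.1575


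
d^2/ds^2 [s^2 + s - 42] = 2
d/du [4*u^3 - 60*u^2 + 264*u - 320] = 12*u^2 - 120*u + 264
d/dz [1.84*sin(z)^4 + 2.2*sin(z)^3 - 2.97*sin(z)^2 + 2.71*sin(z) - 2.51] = (7.36*sin(z)^3 + 6.6*sin(z)^2 - 5.94*sin(z) + 2.71)*cos(z)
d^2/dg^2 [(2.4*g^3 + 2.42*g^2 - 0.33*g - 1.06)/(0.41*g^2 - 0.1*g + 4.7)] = (-4.44089209850063e-16*g^5 + 8.88178419700125e-16*g^4 - 9.114106*g^3 - 35.817156*g^2 + 322.17222*g + 110.66944)/(0.068921*g^6 - 0.05043*g^5 + 2.38251*g^4 - 1.1572*g^3 + 27.3117*g^2 - 6.627*g + 103.823)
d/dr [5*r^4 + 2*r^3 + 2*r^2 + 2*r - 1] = 20*r^3 + 6*r^2 + 4*r + 2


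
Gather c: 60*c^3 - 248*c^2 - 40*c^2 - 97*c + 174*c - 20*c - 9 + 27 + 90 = 60*c^3 - 288*c^2 + 57*c + 108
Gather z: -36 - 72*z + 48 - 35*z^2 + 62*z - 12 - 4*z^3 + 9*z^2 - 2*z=-4*z^3 - 26*z^2 - 12*z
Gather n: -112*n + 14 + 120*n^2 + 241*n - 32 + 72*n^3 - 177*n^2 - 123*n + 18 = 72*n^3 - 57*n^2 + 6*n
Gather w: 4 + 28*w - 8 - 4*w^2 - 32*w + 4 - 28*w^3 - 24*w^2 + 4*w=-28*w^3 - 28*w^2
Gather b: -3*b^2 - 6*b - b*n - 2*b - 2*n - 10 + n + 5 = -3*b^2 + b*(-n - 8) - n - 5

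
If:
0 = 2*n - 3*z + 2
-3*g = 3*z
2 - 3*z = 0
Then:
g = -2/3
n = 0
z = 2/3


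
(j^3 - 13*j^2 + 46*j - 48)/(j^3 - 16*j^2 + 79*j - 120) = (j - 2)/(j - 5)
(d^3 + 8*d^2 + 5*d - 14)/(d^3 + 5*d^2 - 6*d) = (d^2 + 9*d + 14)/(d*(d + 6))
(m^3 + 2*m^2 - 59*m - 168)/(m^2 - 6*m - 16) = (m^2 + 10*m + 21)/(m + 2)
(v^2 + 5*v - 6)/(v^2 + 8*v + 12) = (v - 1)/(v + 2)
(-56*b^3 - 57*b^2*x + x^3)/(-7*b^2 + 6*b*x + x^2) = (-8*b^2 - 7*b*x + x^2)/(-b + x)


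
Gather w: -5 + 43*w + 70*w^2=70*w^2 + 43*w - 5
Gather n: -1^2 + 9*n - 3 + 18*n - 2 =27*n - 6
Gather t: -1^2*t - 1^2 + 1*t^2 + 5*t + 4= t^2 + 4*t + 3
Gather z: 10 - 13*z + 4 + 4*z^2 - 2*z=4*z^2 - 15*z + 14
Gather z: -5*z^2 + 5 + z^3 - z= z^3 - 5*z^2 - z + 5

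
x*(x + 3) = x^2 + 3*x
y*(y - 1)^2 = y^3 - 2*y^2 + y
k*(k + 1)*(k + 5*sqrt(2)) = k^3 + k^2 + 5*sqrt(2)*k^2 + 5*sqrt(2)*k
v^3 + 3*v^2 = v^2*(v + 3)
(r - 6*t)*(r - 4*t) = r^2 - 10*r*t + 24*t^2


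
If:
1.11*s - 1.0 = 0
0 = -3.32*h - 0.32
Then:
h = -0.10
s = 0.90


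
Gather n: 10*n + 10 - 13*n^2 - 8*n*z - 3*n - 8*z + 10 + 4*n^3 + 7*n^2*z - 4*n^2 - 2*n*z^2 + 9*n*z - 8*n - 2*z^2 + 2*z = 4*n^3 + n^2*(7*z - 17) + n*(-2*z^2 + z - 1) - 2*z^2 - 6*z + 20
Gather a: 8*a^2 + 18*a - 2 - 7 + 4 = 8*a^2 + 18*a - 5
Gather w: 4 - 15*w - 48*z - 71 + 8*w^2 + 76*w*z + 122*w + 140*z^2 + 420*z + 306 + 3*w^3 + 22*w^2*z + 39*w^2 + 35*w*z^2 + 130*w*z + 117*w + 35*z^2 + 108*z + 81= 3*w^3 + w^2*(22*z + 47) + w*(35*z^2 + 206*z + 224) + 175*z^2 + 480*z + 320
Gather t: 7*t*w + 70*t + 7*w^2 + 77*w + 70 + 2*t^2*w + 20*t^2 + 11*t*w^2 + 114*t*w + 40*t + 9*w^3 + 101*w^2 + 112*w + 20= t^2*(2*w + 20) + t*(11*w^2 + 121*w + 110) + 9*w^3 + 108*w^2 + 189*w + 90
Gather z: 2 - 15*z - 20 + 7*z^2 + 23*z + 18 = 7*z^2 + 8*z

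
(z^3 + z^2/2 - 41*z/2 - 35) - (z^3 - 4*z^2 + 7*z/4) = 9*z^2/2 - 89*z/4 - 35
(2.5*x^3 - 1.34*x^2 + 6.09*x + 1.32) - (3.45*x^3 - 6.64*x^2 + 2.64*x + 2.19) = -0.95*x^3 + 5.3*x^2 + 3.45*x - 0.87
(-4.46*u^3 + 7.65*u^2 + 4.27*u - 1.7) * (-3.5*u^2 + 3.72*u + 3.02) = 15.61*u^5 - 43.3662*u^4 + 0.0438000000000027*u^3 + 44.9374*u^2 + 6.5714*u - 5.134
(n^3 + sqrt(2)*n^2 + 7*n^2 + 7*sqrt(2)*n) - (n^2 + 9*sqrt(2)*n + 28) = n^3 + sqrt(2)*n^2 + 6*n^2 - 2*sqrt(2)*n - 28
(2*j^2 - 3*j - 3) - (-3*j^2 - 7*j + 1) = 5*j^2 + 4*j - 4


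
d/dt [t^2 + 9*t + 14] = 2*t + 9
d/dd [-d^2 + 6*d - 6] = 6 - 2*d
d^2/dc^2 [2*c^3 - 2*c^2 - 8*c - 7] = 12*c - 4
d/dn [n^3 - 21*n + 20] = 3*n^2 - 21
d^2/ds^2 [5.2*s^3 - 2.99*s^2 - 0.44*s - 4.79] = 31.2*s - 5.98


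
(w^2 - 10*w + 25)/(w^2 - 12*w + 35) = (w - 5)/(w - 7)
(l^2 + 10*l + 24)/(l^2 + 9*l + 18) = (l + 4)/(l + 3)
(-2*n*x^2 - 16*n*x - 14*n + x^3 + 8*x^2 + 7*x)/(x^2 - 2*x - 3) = (-2*n*x - 14*n + x^2 + 7*x)/(x - 3)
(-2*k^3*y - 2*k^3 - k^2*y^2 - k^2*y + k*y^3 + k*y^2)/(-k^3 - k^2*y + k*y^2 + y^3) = k*(-2*k*y - 2*k + y^2 + y)/(-k^2 + y^2)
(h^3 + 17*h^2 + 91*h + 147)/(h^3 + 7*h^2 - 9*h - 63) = (h + 7)/(h - 3)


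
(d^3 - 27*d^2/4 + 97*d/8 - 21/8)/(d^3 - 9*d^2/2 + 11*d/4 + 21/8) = (4*d^2 - 13*d + 3)/(4*d^2 - 4*d - 3)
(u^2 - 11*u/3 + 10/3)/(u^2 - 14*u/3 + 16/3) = (3*u - 5)/(3*u - 8)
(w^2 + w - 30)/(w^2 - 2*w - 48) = (w - 5)/(w - 8)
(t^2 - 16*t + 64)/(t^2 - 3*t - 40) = (t - 8)/(t + 5)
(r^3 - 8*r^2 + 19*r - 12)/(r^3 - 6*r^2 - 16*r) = (-r^3 + 8*r^2 - 19*r + 12)/(r*(-r^2 + 6*r + 16))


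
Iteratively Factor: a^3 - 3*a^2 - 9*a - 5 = (a + 1)*(a^2 - 4*a - 5) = (a - 5)*(a + 1)*(a + 1)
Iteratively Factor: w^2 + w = (w)*(w + 1)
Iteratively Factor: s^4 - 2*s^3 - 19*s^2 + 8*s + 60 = (s + 3)*(s^3 - 5*s^2 - 4*s + 20) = (s - 5)*(s + 3)*(s^2 - 4) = (s - 5)*(s - 2)*(s + 3)*(s + 2)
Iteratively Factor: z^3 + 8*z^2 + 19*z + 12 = (z + 1)*(z^2 + 7*z + 12) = (z + 1)*(z + 4)*(z + 3)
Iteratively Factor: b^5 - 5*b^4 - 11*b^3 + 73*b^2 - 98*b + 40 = (b - 5)*(b^4 - 11*b^2 + 18*b - 8) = (b - 5)*(b - 1)*(b^3 + b^2 - 10*b + 8) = (b - 5)*(b - 1)^2*(b^2 + 2*b - 8) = (b - 5)*(b - 1)^2*(b + 4)*(b - 2)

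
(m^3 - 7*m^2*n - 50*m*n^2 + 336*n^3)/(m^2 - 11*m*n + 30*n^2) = (m^2 - m*n - 56*n^2)/(m - 5*n)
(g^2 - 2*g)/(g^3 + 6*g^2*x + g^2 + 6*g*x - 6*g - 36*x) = g/(g^2 + 6*g*x + 3*g + 18*x)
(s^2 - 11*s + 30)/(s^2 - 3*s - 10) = (s - 6)/(s + 2)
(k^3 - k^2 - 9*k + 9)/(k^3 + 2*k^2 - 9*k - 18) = (k - 1)/(k + 2)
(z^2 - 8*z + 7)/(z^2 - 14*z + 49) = (z - 1)/(z - 7)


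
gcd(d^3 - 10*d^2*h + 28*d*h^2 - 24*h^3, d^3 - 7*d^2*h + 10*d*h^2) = d - 2*h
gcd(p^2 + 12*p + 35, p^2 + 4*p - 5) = p + 5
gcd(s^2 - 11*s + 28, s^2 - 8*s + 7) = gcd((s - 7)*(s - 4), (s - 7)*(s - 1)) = s - 7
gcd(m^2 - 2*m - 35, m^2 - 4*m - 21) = m - 7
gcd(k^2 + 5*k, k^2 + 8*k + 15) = k + 5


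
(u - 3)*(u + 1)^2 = u^3 - u^2 - 5*u - 3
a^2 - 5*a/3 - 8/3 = (a - 8/3)*(a + 1)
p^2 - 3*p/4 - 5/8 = (p - 5/4)*(p + 1/2)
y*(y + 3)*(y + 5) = y^3 + 8*y^2 + 15*y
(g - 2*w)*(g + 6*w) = g^2 + 4*g*w - 12*w^2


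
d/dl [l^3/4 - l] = 3*l^2/4 - 1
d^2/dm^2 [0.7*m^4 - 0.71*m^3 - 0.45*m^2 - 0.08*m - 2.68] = 8.4*m^2 - 4.26*m - 0.9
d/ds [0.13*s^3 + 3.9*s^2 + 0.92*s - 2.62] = 0.39*s^2 + 7.8*s + 0.92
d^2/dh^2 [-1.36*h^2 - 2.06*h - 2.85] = -2.72000000000000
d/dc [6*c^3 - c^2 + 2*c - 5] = 18*c^2 - 2*c + 2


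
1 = 1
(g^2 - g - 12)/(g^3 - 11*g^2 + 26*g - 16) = (g^2 - g - 12)/(g^3 - 11*g^2 + 26*g - 16)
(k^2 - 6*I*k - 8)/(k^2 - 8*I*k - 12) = (k - 4*I)/(k - 6*I)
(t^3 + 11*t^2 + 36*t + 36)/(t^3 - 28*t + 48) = (t^2 + 5*t + 6)/(t^2 - 6*t + 8)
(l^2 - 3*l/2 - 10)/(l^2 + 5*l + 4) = (l^2 - 3*l/2 - 10)/(l^2 + 5*l + 4)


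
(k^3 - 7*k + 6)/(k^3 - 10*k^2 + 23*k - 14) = (k + 3)/(k - 7)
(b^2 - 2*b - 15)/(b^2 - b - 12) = (b - 5)/(b - 4)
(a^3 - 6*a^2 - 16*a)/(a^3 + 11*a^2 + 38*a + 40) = a*(a - 8)/(a^2 + 9*a + 20)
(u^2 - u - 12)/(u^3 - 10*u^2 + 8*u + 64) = (u + 3)/(u^2 - 6*u - 16)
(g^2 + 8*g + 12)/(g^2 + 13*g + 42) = (g + 2)/(g + 7)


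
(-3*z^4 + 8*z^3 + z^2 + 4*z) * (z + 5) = -3*z^5 - 7*z^4 + 41*z^3 + 9*z^2 + 20*z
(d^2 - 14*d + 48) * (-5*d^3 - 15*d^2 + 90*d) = -5*d^5 + 55*d^4 + 60*d^3 - 1980*d^2 + 4320*d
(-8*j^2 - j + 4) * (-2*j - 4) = 16*j^3 + 34*j^2 - 4*j - 16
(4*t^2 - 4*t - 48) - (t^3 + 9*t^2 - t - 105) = -t^3 - 5*t^2 - 3*t + 57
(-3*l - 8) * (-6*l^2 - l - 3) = 18*l^3 + 51*l^2 + 17*l + 24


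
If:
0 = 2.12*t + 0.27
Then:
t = -0.13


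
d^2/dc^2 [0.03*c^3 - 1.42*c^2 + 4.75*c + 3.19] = 0.18*c - 2.84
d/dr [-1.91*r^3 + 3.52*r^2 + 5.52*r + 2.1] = -5.73*r^2 + 7.04*r + 5.52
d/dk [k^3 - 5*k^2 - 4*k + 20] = 3*k^2 - 10*k - 4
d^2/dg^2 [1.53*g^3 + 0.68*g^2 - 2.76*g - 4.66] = 9.18*g + 1.36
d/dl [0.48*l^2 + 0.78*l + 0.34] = 0.96*l + 0.78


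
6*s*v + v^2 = v*(6*s + v)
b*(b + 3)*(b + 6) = b^3 + 9*b^2 + 18*b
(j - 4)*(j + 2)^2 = j^3 - 12*j - 16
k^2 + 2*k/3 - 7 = (k - 7/3)*(k + 3)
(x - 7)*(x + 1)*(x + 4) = x^3 - 2*x^2 - 31*x - 28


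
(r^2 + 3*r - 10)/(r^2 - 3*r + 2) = (r + 5)/(r - 1)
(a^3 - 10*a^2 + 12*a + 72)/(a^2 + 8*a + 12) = (a^2 - 12*a + 36)/(a + 6)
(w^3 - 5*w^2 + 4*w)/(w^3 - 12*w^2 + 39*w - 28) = w/(w - 7)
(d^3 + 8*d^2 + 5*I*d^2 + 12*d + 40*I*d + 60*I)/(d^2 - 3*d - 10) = (d^2 + d*(6 + 5*I) + 30*I)/(d - 5)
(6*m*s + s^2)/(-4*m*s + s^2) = (6*m + s)/(-4*m + s)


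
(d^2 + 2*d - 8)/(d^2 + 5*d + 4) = (d - 2)/(d + 1)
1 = 1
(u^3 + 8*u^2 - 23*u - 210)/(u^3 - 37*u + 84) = (u^2 + u - 30)/(u^2 - 7*u + 12)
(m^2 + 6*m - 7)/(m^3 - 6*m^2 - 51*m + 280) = (m - 1)/(m^2 - 13*m + 40)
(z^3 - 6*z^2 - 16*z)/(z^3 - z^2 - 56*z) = (z + 2)/(z + 7)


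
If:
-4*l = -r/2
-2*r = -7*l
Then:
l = 0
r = 0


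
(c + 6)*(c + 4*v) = c^2 + 4*c*v + 6*c + 24*v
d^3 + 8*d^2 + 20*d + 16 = (d + 2)^2*(d + 4)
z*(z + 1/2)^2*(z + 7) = z^4 + 8*z^3 + 29*z^2/4 + 7*z/4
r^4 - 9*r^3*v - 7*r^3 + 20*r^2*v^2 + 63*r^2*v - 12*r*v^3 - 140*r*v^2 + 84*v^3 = (r - 7)*(r - 6*v)*(r - 2*v)*(r - v)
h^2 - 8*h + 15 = (h - 5)*(h - 3)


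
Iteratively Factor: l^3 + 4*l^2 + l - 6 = (l + 3)*(l^2 + l - 2) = (l + 2)*(l + 3)*(l - 1)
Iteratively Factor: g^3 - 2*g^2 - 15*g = (g - 5)*(g^2 + 3*g) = g*(g - 5)*(g + 3)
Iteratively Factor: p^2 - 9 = (p - 3)*(p + 3)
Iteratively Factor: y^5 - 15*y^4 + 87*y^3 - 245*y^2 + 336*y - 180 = (y - 3)*(y^4 - 12*y^3 + 51*y^2 - 92*y + 60) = (y - 3)*(y - 2)*(y^3 - 10*y^2 + 31*y - 30) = (y - 5)*(y - 3)*(y - 2)*(y^2 - 5*y + 6) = (y - 5)*(y - 3)^2*(y - 2)*(y - 2)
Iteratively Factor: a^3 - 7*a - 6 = (a - 3)*(a^2 + 3*a + 2) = (a - 3)*(a + 1)*(a + 2)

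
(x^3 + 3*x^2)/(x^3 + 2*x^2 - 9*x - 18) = x^2/(x^2 - x - 6)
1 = 1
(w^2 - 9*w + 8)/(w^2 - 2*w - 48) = (w - 1)/(w + 6)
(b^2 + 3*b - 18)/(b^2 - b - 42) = (b - 3)/(b - 7)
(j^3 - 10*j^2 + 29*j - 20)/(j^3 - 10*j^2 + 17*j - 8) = (j^2 - 9*j + 20)/(j^2 - 9*j + 8)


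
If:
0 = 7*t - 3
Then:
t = 3/7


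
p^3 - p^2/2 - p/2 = p*(p - 1)*(p + 1/2)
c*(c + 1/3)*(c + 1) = c^3 + 4*c^2/3 + c/3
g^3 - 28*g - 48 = (g - 6)*(g + 2)*(g + 4)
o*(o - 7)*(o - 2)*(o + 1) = o^4 - 8*o^3 + 5*o^2 + 14*o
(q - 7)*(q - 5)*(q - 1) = q^3 - 13*q^2 + 47*q - 35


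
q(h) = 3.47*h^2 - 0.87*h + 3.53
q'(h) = 6.94*h - 0.87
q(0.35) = 3.65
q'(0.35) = 1.56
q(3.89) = 52.65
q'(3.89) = 26.13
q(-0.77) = 6.26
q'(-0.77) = -6.21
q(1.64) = 11.44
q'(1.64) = 10.51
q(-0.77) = 6.26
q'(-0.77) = -6.21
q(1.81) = 13.32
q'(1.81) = 11.69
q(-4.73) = 85.28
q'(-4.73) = -33.70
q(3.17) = 35.64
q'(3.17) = 21.13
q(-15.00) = 797.33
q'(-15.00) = -104.97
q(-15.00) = 797.33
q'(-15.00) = -104.97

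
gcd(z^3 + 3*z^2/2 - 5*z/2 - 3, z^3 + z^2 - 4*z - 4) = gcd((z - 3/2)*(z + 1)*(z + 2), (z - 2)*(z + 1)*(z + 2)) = z^2 + 3*z + 2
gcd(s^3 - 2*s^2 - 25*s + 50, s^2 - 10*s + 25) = s - 5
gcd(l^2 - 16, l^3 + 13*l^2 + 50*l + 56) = l + 4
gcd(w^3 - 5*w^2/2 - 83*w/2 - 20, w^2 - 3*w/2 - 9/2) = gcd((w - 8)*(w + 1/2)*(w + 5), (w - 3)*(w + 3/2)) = 1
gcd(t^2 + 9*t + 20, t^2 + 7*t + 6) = 1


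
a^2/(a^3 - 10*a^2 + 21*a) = a/(a^2 - 10*a + 21)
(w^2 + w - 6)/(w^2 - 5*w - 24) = (w - 2)/(w - 8)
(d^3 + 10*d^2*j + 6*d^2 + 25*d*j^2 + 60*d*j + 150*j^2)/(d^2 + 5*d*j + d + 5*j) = (d^2 + 5*d*j + 6*d + 30*j)/(d + 1)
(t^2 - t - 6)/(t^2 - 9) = (t + 2)/(t + 3)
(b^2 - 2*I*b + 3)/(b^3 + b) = (b - 3*I)/(b*(b - I))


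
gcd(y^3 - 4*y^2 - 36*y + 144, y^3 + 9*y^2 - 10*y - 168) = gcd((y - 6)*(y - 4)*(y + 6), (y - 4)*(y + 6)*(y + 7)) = y^2 + 2*y - 24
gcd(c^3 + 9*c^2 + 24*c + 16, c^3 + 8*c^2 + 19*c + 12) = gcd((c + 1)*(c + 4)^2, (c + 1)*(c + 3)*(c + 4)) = c^2 + 5*c + 4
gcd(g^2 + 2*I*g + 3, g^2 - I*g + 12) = g + 3*I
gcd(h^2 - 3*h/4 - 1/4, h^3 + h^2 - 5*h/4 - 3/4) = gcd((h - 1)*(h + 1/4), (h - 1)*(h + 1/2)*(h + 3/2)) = h - 1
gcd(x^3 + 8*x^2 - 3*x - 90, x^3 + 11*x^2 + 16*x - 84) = x + 6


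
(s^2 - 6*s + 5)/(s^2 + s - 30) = (s - 1)/(s + 6)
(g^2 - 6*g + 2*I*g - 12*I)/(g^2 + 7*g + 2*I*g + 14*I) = (g - 6)/(g + 7)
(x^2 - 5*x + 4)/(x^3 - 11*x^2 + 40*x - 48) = (x - 1)/(x^2 - 7*x + 12)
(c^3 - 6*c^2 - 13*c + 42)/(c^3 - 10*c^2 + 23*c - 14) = (c + 3)/(c - 1)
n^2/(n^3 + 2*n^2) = 1/(n + 2)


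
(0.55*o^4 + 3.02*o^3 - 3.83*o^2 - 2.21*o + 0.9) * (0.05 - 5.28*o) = -2.904*o^5 - 15.9181*o^4 + 20.3734*o^3 + 11.4773*o^2 - 4.8625*o + 0.045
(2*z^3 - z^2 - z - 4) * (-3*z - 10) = -6*z^4 - 17*z^3 + 13*z^2 + 22*z + 40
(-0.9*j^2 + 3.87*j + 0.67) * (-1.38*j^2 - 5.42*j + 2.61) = 1.242*j^4 - 0.462599999999999*j^3 - 24.249*j^2 + 6.4693*j + 1.7487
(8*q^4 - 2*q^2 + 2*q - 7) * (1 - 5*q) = -40*q^5 + 8*q^4 + 10*q^3 - 12*q^2 + 37*q - 7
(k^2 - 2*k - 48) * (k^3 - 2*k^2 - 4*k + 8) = k^5 - 4*k^4 - 48*k^3 + 112*k^2 + 176*k - 384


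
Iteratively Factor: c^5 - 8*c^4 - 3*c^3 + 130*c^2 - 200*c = (c + 4)*(c^4 - 12*c^3 + 45*c^2 - 50*c) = c*(c + 4)*(c^3 - 12*c^2 + 45*c - 50) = c*(c - 5)*(c + 4)*(c^2 - 7*c + 10) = c*(c - 5)^2*(c + 4)*(c - 2)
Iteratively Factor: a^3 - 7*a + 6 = (a - 1)*(a^2 + a - 6) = (a - 1)*(a + 3)*(a - 2)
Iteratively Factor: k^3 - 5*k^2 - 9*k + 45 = (k + 3)*(k^2 - 8*k + 15) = (k - 5)*(k + 3)*(k - 3)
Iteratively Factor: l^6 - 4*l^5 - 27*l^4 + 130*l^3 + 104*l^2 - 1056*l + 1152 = (l - 3)*(l^5 - l^4 - 30*l^3 + 40*l^2 + 224*l - 384) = (l - 3)^2*(l^4 + 2*l^3 - 24*l^2 - 32*l + 128) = (l - 3)^2*(l + 4)*(l^3 - 2*l^2 - 16*l + 32) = (l - 3)^2*(l + 4)^2*(l^2 - 6*l + 8) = (l - 3)^2*(l - 2)*(l + 4)^2*(l - 4)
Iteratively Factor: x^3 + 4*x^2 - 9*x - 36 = (x + 4)*(x^2 - 9) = (x - 3)*(x + 4)*(x + 3)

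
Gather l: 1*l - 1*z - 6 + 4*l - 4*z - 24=5*l - 5*z - 30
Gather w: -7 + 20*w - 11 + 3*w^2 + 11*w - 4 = 3*w^2 + 31*w - 22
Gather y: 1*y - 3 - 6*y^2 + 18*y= -6*y^2 + 19*y - 3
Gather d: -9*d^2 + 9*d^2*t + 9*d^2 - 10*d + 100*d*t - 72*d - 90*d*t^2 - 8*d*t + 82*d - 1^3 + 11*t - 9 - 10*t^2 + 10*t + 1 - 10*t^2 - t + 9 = 9*d^2*t + d*(-90*t^2 + 92*t) - 20*t^2 + 20*t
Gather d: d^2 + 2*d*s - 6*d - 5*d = d^2 + d*(2*s - 11)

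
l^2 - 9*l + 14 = (l - 7)*(l - 2)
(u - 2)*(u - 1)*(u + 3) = u^3 - 7*u + 6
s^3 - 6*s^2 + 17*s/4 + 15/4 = (s - 5)*(s - 3/2)*(s + 1/2)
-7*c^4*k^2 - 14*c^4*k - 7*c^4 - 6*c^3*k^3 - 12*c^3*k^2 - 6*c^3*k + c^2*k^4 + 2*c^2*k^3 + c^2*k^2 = (-7*c + k)*(c + k)*(c*k + c)^2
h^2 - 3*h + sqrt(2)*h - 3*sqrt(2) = (h - 3)*(h + sqrt(2))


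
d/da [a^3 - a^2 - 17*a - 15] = 3*a^2 - 2*a - 17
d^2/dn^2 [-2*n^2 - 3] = -4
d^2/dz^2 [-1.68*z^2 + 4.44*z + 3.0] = -3.36000000000000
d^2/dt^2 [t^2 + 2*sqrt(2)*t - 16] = 2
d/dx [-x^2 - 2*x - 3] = -2*x - 2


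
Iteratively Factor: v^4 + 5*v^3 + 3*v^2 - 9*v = (v + 3)*(v^3 + 2*v^2 - 3*v) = v*(v + 3)*(v^2 + 2*v - 3) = v*(v + 3)^2*(v - 1)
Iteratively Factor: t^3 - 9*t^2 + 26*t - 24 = (t - 4)*(t^2 - 5*t + 6) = (t - 4)*(t - 2)*(t - 3)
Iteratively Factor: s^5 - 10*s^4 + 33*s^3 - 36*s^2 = (s)*(s^4 - 10*s^3 + 33*s^2 - 36*s) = s^2*(s^3 - 10*s^2 + 33*s - 36) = s^2*(s - 3)*(s^2 - 7*s + 12) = s^2*(s - 4)*(s - 3)*(s - 3)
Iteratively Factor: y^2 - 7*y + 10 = (y - 2)*(y - 5)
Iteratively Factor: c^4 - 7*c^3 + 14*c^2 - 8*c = (c - 4)*(c^3 - 3*c^2 + 2*c) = (c - 4)*(c - 1)*(c^2 - 2*c) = c*(c - 4)*(c - 1)*(c - 2)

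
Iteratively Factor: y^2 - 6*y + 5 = (y - 1)*(y - 5)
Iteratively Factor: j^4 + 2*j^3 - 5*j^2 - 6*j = (j + 1)*(j^3 + j^2 - 6*j) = (j - 2)*(j + 1)*(j^2 + 3*j) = j*(j - 2)*(j + 1)*(j + 3)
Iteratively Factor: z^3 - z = (z + 1)*(z^2 - z) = (z - 1)*(z + 1)*(z)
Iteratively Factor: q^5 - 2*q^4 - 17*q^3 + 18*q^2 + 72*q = (q)*(q^4 - 2*q^3 - 17*q^2 + 18*q + 72) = q*(q - 3)*(q^3 + q^2 - 14*q - 24) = q*(q - 4)*(q - 3)*(q^2 + 5*q + 6) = q*(q - 4)*(q - 3)*(q + 2)*(q + 3)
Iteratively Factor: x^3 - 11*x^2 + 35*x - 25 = (x - 5)*(x^2 - 6*x + 5) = (x - 5)*(x - 1)*(x - 5)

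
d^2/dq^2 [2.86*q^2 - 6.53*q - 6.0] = 5.72000000000000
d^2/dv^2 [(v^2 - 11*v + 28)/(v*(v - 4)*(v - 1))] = 2*(v^3 - 21*v^2 + 21*v - 7)/(v^3*(v^3 - 3*v^2 + 3*v - 1))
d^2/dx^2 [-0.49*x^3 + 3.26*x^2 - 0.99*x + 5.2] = 6.52 - 2.94*x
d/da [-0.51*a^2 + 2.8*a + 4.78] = 2.8 - 1.02*a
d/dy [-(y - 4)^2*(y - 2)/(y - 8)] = (y - 4)*((8 - 3*y)*(y - 8) + (y - 4)*(y - 2))/(y - 8)^2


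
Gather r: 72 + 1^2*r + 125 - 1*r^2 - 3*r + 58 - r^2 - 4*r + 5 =-2*r^2 - 6*r + 260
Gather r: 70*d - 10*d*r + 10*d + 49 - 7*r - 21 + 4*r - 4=80*d + r*(-10*d - 3) + 24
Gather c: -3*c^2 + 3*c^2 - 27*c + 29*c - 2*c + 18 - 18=0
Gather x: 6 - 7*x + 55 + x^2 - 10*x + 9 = x^2 - 17*x + 70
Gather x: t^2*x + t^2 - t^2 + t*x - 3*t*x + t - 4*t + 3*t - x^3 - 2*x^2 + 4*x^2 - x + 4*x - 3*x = -x^3 + 2*x^2 + x*(t^2 - 2*t)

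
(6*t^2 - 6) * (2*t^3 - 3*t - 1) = 12*t^5 - 30*t^3 - 6*t^2 + 18*t + 6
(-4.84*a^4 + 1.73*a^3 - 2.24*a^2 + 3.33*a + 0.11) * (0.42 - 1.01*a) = 4.8884*a^5 - 3.7801*a^4 + 2.989*a^3 - 4.3041*a^2 + 1.2875*a + 0.0462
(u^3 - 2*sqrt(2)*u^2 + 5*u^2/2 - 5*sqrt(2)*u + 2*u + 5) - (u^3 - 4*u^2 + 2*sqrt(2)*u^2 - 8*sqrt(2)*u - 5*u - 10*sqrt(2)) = -4*sqrt(2)*u^2 + 13*u^2/2 + 3*sqrt(2)*u + 7*u + 5 + 10*sqrt(2)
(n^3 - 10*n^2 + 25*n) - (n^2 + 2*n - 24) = n^3 - 11*n^2 + 23*n + 24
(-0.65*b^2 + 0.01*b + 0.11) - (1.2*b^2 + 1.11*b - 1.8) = -1.85*b^2 - 1.1*b + 1.91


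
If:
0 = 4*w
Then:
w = 0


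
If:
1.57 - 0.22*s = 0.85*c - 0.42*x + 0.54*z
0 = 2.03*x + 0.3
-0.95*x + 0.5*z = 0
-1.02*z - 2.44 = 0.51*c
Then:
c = -4.22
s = 23.86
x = -0.15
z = -0.28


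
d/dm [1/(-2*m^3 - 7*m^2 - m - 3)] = (6*m^2 + 14*m + 1)/(2*m^3 + 7*m^2 + m + 3)^2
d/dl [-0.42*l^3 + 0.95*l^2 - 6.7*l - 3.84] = -1.26*l^2 + 1.9*l - 6.7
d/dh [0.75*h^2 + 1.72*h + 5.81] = 1.5*h + 1.72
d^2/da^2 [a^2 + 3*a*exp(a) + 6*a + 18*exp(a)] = 3*a*exp(a) + 24*exp(a) + 2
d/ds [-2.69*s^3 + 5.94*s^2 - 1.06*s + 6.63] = -8.07*s^2 + 11.88*s - 1.06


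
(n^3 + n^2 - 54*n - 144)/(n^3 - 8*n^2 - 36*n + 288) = (n + 3)/(n - 6)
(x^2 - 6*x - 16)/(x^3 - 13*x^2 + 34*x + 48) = (x + 2)/(x^2 - 5*x - 6)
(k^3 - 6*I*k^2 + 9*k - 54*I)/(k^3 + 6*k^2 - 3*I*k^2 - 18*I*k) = (k^2 - 3*I*k + 18)/(k*(k + 6))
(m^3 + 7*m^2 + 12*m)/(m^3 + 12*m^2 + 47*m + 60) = m/(m + 5)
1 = 1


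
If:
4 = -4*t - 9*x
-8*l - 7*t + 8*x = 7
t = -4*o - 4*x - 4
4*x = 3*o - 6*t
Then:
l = -1425/1048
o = -72/131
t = 4/131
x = -60/131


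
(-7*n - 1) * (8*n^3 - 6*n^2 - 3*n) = -56*n^4 + 34*n^3 + 27*n^2 + 3*n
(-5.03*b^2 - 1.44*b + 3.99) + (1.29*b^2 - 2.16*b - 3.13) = -3.74*b^2 - 3.6*b + 0.86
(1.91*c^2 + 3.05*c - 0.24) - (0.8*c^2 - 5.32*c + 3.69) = 1.11*c^2 + 8.37*c - 3.93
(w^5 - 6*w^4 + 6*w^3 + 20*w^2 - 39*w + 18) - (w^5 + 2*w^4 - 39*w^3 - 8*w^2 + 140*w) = -8*w^4 + 45*w^3 + 28*w^2 - 179*w + 18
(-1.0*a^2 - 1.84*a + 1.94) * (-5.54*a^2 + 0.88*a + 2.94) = 5.54*a^4 + 9.3136*a^3 - 15.3068*a^2 - 3.7024*a + 5.7036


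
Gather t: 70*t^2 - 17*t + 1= 70*t^2 - 17*t + 1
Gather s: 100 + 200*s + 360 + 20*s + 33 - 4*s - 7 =216*s + 486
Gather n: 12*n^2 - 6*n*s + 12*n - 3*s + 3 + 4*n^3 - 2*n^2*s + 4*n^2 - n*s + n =4*n^3 + n^2*(16 - 2*s) + n*(13 - 7*s) - 3*s + 3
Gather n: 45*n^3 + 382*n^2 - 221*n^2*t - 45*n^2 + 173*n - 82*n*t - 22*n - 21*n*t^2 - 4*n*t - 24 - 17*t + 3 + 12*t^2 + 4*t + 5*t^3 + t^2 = 45*n^3 + n^2*(337 - 221*t) + n*(-21*t^2 - 86*t + 151) + 5*t^3 + 13*t^2 - 13*t - 21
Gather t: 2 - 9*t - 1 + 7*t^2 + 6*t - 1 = 7*t^2 - 3*t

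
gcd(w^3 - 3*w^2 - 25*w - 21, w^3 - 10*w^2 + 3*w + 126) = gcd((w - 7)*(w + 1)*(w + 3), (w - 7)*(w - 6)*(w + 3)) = w^2 - 4*w - 21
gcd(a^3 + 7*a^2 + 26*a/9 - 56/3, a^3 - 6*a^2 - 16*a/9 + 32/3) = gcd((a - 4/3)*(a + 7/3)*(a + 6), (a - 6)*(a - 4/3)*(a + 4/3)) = a - 4/3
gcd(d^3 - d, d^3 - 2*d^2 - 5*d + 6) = d - 1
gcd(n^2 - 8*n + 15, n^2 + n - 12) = n - 3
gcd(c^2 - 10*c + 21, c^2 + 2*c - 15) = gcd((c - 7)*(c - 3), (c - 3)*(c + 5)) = c - 3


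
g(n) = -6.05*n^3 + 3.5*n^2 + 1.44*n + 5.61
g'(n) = -18.15*n^2 + 7.0*n + 1.44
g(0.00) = 5.61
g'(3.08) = -149.18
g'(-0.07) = 0.86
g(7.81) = -2651.75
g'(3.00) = -140.91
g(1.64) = -9.30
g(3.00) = -121.92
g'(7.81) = -1050.97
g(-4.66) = 687.13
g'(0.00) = 1.44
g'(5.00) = -417.31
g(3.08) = -133.52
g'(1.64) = -35.90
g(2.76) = -90.95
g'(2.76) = -117.50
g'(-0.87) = -18.39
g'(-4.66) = -425.32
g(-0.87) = 10.99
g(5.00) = -655.94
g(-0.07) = 5.53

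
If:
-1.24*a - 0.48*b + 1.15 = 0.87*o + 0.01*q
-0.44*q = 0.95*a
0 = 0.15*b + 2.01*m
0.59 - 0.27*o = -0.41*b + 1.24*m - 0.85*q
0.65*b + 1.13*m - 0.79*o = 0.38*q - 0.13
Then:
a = 0.31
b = 0.33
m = -0.02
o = 0.71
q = -0.66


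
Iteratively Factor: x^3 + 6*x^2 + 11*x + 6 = (x + 3)*(x^2 + 3*x + 2) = (x + 2)*(x + 3)*(x + 1)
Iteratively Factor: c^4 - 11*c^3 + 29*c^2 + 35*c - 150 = (c + 2)*(c^3 - 13*c^2 + 55*c - 75) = (c - 5)*(c + 2)*(c^2 - 8*c + 15) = (c - 5)*(c - 3)*(c + 2)*(c - 5)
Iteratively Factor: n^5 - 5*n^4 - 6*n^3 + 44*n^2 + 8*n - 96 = (n + 2)*(n^4 - 7*n^3 + 8*n^2 + 28*n - 48) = (n - 3)*(n + 2)*(n^3 - 4*n^2 - 4*n + 16) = (n - 3)*(n - 2)*(n + 2)*(n^2 - 2*n - 8) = (n - 3)*(n - 2)*(n + 2)^2*(n - 4)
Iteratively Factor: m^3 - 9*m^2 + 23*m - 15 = (m - 1)*(m^2 - 8*m + 15) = (m - 5)*(m - 1)*(m - 3)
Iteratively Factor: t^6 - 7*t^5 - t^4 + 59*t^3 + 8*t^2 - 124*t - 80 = (t + 1)*(t^5 - 8*t^4 + 7*t^3 + 52*t^2 - 44*t - 80) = (t - 2)*(t + 1)*(t^4 - 6*t^3 - 5*t^2 + 42*t + 40) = (t - 5)*(t - 2)*(t + 1)*(t^3 - t^2 - 10*t - 8) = (t - 5)*(t - 2)*(t + 1)*(t + 2)*(t^2 - 3*t - 4) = (t - 5)*(t - 2)*(t + 1)^2*(t + 2)*(t - 4)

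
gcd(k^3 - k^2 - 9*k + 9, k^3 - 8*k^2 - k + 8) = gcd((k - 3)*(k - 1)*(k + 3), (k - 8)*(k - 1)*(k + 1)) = k - 1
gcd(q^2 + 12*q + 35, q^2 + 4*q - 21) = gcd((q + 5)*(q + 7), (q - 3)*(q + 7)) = q + 7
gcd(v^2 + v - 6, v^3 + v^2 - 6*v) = v^2 + v - 6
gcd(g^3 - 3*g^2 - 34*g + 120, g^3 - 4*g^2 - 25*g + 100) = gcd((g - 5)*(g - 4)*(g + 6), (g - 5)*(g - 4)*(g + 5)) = g^2 - 9*g + 20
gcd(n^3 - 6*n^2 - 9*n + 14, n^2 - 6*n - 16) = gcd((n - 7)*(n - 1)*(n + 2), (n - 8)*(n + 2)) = n + 2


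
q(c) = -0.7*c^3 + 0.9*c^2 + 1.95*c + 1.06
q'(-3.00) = -22.35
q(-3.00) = 22.21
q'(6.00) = -62.85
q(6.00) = -106.04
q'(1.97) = -2.65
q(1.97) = 3.04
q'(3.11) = -12.76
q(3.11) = -5.23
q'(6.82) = -83.45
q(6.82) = -165.83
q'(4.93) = -40.22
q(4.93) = -51.33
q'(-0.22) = 1.45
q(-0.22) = 0.68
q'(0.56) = 2.30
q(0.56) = 2.31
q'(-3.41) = -28.61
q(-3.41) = 32.63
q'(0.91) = 1.85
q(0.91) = 3.05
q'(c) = -2.1*c^2 + 1.8*c + 1.95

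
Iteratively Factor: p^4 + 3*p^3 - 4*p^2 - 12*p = (p + 2)*(p^3 + p^2 - 6*p) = (p - 2)*(p + 2)*(p^2 + 3*p) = (p - 2)*(p + 2)*(p + 3)*(p)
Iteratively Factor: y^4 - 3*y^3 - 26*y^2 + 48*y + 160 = (y - 5)*(y^3 + 2*y^2 - 16*y - 32) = (y - 5)*(y - 4)*(y^2 + 6*y + 8) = (y - 5)*(y - 4)*(y + 2)*(y + 4)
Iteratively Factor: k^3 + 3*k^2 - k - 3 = (k - 1)*(k^2 + 4*k + 3) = (k - 1)*(k + 3)*(k + 1)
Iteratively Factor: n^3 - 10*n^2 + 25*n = (n - 5)*(n^2 - 5*n) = (n - 5)^2*(n)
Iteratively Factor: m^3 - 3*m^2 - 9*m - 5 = (m - 5)*(m^2 + 2*m + 1) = (m - 5)*(m + 1)*(m + 1)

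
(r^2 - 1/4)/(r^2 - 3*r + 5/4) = (2*r + 1)/(2*r - 5)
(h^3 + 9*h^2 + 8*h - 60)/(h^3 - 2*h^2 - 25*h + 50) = (h + 6)/(h - 5)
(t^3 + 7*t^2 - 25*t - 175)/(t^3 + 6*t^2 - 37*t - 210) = (t - 5)/(t - 6)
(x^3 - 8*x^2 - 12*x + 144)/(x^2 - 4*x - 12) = (x^2 - 2*x - 24)/(x + 2)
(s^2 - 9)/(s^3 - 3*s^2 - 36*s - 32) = (9 - s^2)/(-s^3 + 3*s^2 + 36*s + 32)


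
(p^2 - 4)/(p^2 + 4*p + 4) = (p - 2)/(p + 2)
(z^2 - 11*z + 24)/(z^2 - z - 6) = (z - 8)/(z + 2)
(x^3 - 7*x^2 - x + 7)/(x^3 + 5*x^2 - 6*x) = (x^2 - 6*x - 7)/(x*(x + 6))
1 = 1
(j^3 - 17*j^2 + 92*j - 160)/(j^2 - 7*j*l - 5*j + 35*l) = (j^2 - 12*j + 32)/(j - 7*l)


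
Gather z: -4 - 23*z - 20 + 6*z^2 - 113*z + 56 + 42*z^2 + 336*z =48*z^2 + 200*z + 32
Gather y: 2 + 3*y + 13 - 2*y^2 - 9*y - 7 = -2*y^2 - 6*y + 8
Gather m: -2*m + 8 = 8 - 2*m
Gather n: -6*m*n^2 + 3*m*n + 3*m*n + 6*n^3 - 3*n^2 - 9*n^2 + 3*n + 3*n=6*n^3 + n^2*(-6*m - 12) + n*(6*m + 6)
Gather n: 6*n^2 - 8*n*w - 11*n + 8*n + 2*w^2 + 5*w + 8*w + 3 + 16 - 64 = 6*n^2 + n*(-8*w - 3) + 2*w^2 + 13*w - 45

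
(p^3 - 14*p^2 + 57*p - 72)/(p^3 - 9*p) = (p^2 - 11*p + 24)/(p*(p + 3))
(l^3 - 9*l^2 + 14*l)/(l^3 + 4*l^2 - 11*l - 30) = l*(l^2 - 9*l + 14)/(l^3 + 4*l^2 - 11*l - 30)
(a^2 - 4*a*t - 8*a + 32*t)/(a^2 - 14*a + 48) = (a - 4*t)/(a - 6)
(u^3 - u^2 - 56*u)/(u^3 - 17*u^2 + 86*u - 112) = u*(u + 7)/(u^2 - 9*u + 14)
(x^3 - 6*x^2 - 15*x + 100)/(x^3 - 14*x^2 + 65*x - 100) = (x + 4)/(x - 4)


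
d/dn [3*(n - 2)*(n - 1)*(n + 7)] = 9*n^2 + 24*n - 57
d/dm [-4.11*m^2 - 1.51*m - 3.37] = -8.22*m - 1.51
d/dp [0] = 0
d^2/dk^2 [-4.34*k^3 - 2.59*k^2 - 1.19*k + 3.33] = -26.04*k - 5.18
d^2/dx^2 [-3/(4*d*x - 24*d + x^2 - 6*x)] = 6*(4*d*x - 24*d + x^2 - 6*x - 4*(2*d + x - 3)^2)/(4*d*x - 24*d + x^2 - 6*x)^3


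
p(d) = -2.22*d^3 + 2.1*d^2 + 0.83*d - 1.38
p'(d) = -6.66*d^2 + 4.2*d + 0.83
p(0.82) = -0.51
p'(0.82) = -0.20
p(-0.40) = -1.23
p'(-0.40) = -1.92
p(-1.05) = 2.63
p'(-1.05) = -10.92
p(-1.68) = 13.68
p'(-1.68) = -25.02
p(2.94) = -37.20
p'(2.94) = -44.39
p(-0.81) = 0.51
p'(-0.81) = -6.94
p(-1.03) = 2.42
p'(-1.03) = -10.56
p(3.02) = -40.87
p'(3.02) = -47.23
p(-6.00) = 548.76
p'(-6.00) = -264.13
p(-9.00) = 1779.63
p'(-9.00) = -576.43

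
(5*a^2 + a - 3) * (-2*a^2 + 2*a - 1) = -10*a^4 + 8*a^3 + 3*a^2 - 7*a + 3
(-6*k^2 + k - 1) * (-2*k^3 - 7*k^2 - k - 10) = 12*k^5 + 40*k^4 + k^3 + 66*k^2 - 9*k + 10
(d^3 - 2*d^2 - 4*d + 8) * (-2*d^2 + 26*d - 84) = -2*d^5 + 30*d^4 - 128*d^3 + 48*d^2 + 544*d - 672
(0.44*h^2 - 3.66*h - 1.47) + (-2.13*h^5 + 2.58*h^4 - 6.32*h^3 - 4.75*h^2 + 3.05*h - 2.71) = -2.13*h^5 + 2.58*h^4 - 6.32*h^3 - 4.31*h^2 - 0.61*h - 4.18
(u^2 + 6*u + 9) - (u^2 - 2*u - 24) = 8*u + 33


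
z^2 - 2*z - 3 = (z - 3)*(z + 1)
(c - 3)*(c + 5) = c^2 + 2*c - 15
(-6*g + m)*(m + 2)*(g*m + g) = -6*g^2*m^2 - 18*g^2*m - 12*g^2 + g*m^3 + 3*g*m^2 + 2*g*m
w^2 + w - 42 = (w - 6)*(w + 7)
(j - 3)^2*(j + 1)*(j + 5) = j^4 - 22*j^2 + 24*j + 45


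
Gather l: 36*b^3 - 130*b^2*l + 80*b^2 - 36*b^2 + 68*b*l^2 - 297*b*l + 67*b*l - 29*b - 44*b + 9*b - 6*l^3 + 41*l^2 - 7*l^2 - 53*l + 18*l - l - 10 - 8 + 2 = 36*b^3 + 44*b^2 - 64*b - 6*l^3 + l^2*(68*b + 34) + l*(-130*b^2 - 230*b - 36) - 16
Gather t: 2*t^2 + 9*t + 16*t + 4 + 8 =2*t^2 + 25*t + 12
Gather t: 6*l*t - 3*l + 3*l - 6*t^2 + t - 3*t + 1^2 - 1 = -6*t^2 + t*(6*l - 2)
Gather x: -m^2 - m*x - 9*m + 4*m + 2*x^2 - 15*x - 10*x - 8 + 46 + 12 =-m^2 - 5*m + 2*x^2 + x*(-m - 25) + 50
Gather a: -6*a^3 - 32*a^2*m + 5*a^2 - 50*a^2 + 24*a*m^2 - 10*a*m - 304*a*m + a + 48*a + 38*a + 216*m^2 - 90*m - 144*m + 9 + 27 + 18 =-6*a^3 + a^2*(-32*m - 45) + a*(24*m^2 - 314*m + 87) + 216*m^2 - 234*m + 54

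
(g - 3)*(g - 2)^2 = g^3 - 7*g^2 + 16*g - 12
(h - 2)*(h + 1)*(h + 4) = h^3 + 3*h^2 - 6*h - 8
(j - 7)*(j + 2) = j^2 - 5*j - 14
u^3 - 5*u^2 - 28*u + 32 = (u - 8)*(u - 1)*(u + 4)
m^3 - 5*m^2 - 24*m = m*(m - 8)*(m + 3)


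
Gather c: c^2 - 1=c^2 - 1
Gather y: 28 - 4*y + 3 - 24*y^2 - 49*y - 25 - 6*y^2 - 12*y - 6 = -30*y^2 - 65*y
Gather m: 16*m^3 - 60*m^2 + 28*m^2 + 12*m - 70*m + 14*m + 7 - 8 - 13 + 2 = 16*m^3 - 32*m^2 - 44*m - 12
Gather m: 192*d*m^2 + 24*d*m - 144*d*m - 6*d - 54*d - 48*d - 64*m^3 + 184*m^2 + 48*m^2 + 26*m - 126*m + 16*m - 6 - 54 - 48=-108*d - 64*m^3 + m^2*(192*d + 232) + m*(-120*d - 84) - 108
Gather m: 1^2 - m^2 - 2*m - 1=-m^2 - 2*m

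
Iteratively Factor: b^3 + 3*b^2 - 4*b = (b + 4)*(b^2 - b) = (b - 1)*(b + 4)*(b)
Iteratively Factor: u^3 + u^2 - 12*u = (u)*(u^2 + u - 12) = u*(u - 3)*(u + 4)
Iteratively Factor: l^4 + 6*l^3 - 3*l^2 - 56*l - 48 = (l - 3)*(l^3 + 9*l^2 + 24*l + 16) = (l - 3)*(l + 4)*(l^2 + 5*l + 4) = (l - 3)*(l + 1)*(l + 4)*(l + 4)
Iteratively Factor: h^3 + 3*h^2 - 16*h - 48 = (h + 3)*(h^2 - 16) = (h + 3)*(h + 4)*(h - 4)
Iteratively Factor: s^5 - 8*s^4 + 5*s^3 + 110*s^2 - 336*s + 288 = (s - 3)*(s^4 - 5*s^3 - 10*s^2 + 80*s - 96) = (s - 3)^2*(s^3 - 2*s^2 - 16*s + 32) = (s - 3)^2*(s - 2)*(s^2 - 16) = (s - 4)*(s - 3)^2*(s - 2)*(s + 4)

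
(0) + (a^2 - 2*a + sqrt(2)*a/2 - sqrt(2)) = a^2 - 2*a + sqrt(2)*a/2 - sqrt(2)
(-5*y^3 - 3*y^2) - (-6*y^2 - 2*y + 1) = -5*y^3 + 3*y^2 + 2*y - 1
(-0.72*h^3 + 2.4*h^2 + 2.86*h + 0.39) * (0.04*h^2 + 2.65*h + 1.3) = -0.0288*h^5 - 1.812*h^4 + 5.5384*h^3 + 10.7146*h^2 + 4.7515*h + 0.507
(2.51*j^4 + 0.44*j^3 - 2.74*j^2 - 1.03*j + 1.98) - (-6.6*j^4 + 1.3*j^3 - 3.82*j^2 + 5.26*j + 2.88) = 9.11*j^4 - 0.86*j^3 + 1.08*j^2 - 6.29*j - 0.9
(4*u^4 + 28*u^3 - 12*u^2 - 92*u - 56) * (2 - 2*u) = -8*u^5 - 48*u^4 + 80*u^3 + 160*u^2 - 72*u - 112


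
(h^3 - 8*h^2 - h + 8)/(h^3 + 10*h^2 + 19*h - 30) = (h^2 - 7*h - 8)/(h^2 + 11*h + 30)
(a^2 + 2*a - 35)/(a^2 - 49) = (a - 5)/(a - 7)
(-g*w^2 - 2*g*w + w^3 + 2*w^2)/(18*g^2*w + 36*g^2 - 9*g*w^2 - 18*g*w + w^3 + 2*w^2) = w*(-g + w)/(18*g^2 - 9*g*w + w^2)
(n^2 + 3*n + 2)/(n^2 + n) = (n + 2)/n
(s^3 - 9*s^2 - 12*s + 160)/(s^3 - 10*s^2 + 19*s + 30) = (s^2 - 4*s - 32)/(s^2 - 5*s - 6)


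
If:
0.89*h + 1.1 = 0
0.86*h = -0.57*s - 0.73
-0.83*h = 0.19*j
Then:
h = -1.24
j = 5.40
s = 0.58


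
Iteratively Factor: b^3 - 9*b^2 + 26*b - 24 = (b - 3)*(b^2 - 6*b + 8) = (b - 3)*(b - 2)*(b - 4)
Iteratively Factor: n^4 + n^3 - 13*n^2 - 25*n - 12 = (n + 1)*(n^3 - 13*n - 12) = (n - 4)*(n + 1)*(n^2 + 4*n + 3) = (n - 4)*(n + 1)^2*(n + 3)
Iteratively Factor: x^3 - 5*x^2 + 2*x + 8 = (x - 4)*(x^2 - x - 2) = (x - 4)*(x - 2)*(x + 1)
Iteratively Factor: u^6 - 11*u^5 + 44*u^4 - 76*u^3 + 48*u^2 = (u - 3)*(u^5 - 8*u^4 + 20*u^3 - 16*u^2) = (u - 3)*(u - 2)*(u^4 - 6*u^3 + 8*u^2) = (u - 3)*(u - 2)^2*(u^3 - 4*u^2) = (u - 4)*(u - 3)*(u - 2)^2*(u^2) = u*(u - 4)*(u - 3)*(u - 2)^2*(u)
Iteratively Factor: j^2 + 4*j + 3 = (j + 1)*(j + 3)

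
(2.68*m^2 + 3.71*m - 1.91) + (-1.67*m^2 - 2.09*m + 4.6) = 1.01*m^2 + 1.62*m + 2.69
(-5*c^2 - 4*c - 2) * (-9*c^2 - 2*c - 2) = 45*c^4 + 46*c^3 + 36*c^2 + 12*c + 4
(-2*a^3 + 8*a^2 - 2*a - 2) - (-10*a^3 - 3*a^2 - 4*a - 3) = 8*a^3 + 11*a^2 + 2*a + 1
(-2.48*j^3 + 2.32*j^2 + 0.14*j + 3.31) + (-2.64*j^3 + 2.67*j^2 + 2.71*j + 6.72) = -5.12*j^3 + 4.99*j^2 + 2.85*j + 10.03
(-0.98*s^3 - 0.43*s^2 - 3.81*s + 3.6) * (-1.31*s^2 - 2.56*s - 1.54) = 1.2838*s^5 + 3.0721*s^4 + 7.6011*s^3 + 5.6998*s^2 - 3.3486*s - 5.544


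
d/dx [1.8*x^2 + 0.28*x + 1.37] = 3.6*x + 0.28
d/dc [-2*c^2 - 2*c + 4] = -4*c - 2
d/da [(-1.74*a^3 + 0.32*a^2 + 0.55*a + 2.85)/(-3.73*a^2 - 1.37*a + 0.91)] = (6.4902*a^4 + 4.7676*a^3 - 3.1371*a^2 + 21.8434*a + 4.405)/(13.9129*a^4 + 10.2202*a^3 - 4.9117*a^2 - 2.4934*a + 0.8281)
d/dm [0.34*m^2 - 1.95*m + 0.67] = 0.68*m - 1.95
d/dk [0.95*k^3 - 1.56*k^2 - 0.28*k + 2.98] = 2.85*k^2 - 3.12*k - 0.28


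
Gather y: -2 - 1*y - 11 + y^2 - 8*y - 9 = y^2 - 9*y - 22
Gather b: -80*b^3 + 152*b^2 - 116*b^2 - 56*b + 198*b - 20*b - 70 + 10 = -80*b^3 + 36*b^2 + 122*b - 60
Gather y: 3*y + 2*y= 5*y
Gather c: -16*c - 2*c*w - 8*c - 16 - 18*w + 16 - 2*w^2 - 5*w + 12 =c*(-2*w - 24) - 2*w^2 - 23*w + 12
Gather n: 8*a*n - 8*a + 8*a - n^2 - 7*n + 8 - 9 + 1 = -n^2 + n*(8*a - 7)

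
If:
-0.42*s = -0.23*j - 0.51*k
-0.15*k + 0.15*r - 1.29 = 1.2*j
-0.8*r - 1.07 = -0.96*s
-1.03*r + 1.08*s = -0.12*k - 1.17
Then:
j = 0.86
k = 35.63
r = 51.15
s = 43.74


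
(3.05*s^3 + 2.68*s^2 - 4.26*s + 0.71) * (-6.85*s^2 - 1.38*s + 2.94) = -20.8925*s^5 - 22.567*s^4 + 34.4496*s^3 + 8.8945*s^2 - 13.5042*s + 2.0874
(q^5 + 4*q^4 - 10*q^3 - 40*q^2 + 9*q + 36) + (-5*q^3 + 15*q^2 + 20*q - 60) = q^5 + 4*q^4 - 15*q^3 - 25*q^2 + 29*q - 24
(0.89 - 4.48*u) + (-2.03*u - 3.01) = -6.51*u - 2.12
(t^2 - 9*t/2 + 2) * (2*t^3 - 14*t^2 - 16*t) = 2*t^5 - 23*t^4 + 51*t^3 + 44*t^2 - 32*t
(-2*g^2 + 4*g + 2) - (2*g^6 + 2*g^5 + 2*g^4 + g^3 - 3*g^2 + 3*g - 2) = -2*g^6 - 2*g^5 - 2*g^4 - g^3 + g^2 + g + 4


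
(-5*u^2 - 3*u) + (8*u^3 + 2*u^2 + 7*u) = 8*u^3 - 3*u^2 + 4*u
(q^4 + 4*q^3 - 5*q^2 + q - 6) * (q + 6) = q^5 + 10*q^4 + 19*q^3 - 29*q^2 - 36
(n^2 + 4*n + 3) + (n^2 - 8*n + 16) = 2*n^2 - 4*n + 19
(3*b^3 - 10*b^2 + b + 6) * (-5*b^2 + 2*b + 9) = -15*b^5 + 56*b^4 + 2*b^3 - 118*b^2 + 21*b + 54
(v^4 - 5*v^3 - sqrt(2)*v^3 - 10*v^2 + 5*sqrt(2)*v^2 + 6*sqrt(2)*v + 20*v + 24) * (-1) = -v^4 + sqrt(2)*v^3 + 5*v^3 - 5*sqrt(2)*v^2 + 10*v^2 - 20*v - 6*sqrt(2)*v - 24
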